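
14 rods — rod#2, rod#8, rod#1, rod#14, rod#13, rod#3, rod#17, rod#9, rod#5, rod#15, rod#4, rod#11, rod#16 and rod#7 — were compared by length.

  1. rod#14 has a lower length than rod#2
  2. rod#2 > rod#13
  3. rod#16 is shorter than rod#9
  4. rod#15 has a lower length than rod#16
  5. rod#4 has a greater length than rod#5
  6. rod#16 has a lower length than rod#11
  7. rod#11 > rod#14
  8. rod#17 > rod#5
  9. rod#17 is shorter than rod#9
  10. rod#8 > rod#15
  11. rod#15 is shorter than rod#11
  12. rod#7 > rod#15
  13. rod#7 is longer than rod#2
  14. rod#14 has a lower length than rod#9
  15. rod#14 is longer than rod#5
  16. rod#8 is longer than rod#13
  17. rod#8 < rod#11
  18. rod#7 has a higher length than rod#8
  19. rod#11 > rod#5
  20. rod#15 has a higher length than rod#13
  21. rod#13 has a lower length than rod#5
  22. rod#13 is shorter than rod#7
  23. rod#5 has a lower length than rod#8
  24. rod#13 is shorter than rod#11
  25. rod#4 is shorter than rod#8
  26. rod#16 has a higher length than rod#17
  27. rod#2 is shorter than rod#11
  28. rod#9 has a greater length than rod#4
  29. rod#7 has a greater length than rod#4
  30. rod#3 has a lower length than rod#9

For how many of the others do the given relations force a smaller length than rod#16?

From rod#16 the given relations immediately reach rod#15, rod#17.
From those, rod#13, rod#5 — 4 in total.
No other element is forced below rod#16 by the given relations, so the count is 4.

4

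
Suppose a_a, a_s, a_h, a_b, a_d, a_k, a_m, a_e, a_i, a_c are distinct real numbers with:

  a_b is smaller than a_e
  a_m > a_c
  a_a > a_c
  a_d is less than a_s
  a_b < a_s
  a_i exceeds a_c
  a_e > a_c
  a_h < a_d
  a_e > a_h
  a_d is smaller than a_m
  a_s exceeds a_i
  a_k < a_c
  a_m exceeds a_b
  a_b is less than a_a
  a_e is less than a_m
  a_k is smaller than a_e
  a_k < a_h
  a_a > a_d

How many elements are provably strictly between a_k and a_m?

4

Chaining upward from a_k reaches: a_h, a_c, a_d, a_i, a_e, a_a, a_s.
Chaining downward from a_m reaches: a_h, a_c, a_b, a_d, a_e.
Strictly between a_k and a_m are those in both lists: a_h, a_c, a_d, a_e — 4 elements.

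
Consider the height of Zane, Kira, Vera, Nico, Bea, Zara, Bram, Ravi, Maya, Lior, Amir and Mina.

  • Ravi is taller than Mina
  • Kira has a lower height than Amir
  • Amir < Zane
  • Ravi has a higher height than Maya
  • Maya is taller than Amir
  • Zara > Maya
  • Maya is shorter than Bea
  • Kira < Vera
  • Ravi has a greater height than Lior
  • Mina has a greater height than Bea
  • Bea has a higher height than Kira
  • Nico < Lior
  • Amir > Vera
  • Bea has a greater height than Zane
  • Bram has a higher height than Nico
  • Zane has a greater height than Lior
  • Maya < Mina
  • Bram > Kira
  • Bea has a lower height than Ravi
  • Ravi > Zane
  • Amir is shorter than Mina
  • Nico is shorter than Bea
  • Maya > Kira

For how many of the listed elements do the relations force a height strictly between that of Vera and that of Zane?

The relations place Vera below Zane. An element lies strictly between them when it is forced above Vera and also forced below Zane.
Above Vera: {Amir, Maya, Bea, Mina, Ravi, Zara}. Below Zane: {Kira, Nico, Lior, Amir}.
Intersection: {Amir} — 1.

1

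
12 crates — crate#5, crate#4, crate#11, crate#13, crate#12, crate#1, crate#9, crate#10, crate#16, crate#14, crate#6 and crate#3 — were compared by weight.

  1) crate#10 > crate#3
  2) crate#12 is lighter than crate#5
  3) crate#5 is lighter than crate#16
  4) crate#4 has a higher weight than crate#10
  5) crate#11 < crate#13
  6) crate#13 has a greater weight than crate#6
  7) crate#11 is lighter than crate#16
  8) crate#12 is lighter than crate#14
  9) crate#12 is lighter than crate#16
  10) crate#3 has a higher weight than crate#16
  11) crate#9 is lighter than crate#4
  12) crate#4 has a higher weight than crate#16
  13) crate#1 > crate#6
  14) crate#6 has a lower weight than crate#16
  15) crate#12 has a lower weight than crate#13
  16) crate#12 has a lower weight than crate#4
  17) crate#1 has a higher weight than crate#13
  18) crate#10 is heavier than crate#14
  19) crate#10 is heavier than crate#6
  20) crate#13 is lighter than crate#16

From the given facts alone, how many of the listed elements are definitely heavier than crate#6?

6

The elements the relations force above crate#6 are crate#13, crate#16, crate#3, crate#1, crate#10, crate#4 — no chain reaches any other.
That is 6.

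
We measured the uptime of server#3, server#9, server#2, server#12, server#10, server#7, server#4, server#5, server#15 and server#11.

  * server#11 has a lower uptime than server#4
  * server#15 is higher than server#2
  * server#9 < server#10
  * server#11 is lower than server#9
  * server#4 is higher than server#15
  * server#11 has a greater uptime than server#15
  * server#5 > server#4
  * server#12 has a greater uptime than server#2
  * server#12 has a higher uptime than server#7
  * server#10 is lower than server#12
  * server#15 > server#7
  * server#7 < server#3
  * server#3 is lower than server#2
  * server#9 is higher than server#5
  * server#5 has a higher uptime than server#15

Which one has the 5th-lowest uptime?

Piecing the relations together gives one ordering: server#7 < server#3 < server#2 < server#15 < server#11 < server#4 < server#5 < server#9 < server#10 < server#12.
The 5th smallest is server#11.

server#11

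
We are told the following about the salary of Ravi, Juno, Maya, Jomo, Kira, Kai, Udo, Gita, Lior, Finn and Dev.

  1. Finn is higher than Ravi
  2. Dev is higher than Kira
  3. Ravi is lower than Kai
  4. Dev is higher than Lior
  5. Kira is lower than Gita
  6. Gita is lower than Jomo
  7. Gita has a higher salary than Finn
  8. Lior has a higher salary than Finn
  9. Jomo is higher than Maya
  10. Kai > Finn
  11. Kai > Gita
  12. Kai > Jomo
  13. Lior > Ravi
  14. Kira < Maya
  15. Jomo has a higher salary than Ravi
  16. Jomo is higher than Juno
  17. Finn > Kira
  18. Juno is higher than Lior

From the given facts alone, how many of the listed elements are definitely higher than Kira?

8

From Kira the given relations immediately reach Finn, Maya, Dev, Gita.
From those, Lior, Jomo, Kai — 7 in total.
From those, Juno — 8 in total.
No other element is forced above Kira by the given relations, so the count is 8.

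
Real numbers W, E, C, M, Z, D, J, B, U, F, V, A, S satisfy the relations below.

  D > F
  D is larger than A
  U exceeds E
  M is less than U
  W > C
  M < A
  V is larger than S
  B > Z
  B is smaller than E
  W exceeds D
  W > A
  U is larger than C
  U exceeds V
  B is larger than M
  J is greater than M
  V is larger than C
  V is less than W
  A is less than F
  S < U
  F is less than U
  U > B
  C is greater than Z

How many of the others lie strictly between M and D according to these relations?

The relations place M below D. An element lies strictly between them when it is forced above M and also forced below D.
Above M: {A, B, J, F, E, U, W}. Below D: {A, F}.
Intersection: {A, F} — 2.

2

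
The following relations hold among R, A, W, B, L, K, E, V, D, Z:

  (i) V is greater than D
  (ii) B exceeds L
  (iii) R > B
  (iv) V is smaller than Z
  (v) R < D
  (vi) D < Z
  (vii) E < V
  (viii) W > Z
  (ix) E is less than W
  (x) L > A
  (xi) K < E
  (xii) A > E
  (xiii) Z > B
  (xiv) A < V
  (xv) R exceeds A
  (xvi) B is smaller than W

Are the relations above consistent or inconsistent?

consistent

The single ordering K < E < A < L < B < R < D < V < Z < W satisfies every listed relation, so no contradiction arises.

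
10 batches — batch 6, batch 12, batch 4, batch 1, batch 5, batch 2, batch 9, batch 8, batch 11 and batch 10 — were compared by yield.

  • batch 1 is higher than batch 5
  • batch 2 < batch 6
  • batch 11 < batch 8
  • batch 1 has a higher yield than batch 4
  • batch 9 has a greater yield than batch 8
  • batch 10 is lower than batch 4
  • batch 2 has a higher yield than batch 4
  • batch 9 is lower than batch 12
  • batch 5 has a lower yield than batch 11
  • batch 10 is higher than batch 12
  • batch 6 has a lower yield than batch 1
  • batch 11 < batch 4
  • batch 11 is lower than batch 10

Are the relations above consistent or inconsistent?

consistent

The single ordering batch 5 < batch 11 < batch 8 < batch 9 < batch 12 < batch 10 < batch 4 < batch 2 < batch 6 < batch 1 satisfies every listed relation, so no contradiction arises.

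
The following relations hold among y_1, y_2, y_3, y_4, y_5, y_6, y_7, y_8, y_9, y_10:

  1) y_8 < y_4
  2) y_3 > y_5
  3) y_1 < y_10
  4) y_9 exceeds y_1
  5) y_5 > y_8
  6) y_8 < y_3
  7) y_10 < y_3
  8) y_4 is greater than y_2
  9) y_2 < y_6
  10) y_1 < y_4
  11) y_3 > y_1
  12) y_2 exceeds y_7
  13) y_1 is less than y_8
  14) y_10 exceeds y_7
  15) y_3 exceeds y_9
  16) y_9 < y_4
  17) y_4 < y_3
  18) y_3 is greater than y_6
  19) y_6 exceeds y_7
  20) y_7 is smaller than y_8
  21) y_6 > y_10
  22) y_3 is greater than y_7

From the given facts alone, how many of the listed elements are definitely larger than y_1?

7

From y_1 the given relations immediately reach y_10, y_8, y_9, y_4, y_3.
From those, y_6, y_5 — 7 in total.
Nothing else is reachable above y_1; 7 in all.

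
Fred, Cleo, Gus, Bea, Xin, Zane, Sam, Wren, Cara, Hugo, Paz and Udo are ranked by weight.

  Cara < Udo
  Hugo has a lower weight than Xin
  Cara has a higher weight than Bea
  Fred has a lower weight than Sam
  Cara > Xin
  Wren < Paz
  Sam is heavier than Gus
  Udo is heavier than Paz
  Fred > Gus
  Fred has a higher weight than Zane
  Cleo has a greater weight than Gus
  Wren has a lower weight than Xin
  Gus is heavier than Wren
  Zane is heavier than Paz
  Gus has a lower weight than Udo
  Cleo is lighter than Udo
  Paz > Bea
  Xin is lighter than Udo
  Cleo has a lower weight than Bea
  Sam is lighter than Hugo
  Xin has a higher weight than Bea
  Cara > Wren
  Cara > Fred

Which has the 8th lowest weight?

Sam

Chaining the given pairs: Wren < Gus < Cleo < Bea < Paz < Zane < Fred < Sam < Hugo < Xin < Cara < Udo.
Counting 8 from the smallest end gives Sam.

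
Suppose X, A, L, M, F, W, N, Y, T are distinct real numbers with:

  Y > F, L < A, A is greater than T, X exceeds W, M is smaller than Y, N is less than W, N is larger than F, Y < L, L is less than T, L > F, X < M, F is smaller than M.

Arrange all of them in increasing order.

F < N < W < X < M < Y < L < T < A

The consecutive links are each given: F < N; N < W; W < X; X < M; M < Y; Y < L; L < T; T < A.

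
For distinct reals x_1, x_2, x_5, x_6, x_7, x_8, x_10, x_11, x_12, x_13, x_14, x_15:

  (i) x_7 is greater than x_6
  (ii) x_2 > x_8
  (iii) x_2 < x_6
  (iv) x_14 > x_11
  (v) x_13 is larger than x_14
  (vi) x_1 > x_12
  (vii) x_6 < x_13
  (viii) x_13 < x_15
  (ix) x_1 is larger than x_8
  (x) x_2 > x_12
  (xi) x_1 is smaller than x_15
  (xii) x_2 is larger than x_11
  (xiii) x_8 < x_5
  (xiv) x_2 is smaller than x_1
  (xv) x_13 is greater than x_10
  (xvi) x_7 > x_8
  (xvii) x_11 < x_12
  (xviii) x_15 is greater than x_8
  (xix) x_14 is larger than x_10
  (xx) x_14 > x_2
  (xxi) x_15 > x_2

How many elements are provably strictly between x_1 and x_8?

The relations place x_8 below x_1. An element lies strictly between them when it is forced above x_8 and also forced below x_1.
Above x_8: {x_2, x_14, x_6, x_5, x_7, x_13, x_15}. Below x_1: {x_11, x_12, x_2}.
Intersection: {x_2} — 1.

1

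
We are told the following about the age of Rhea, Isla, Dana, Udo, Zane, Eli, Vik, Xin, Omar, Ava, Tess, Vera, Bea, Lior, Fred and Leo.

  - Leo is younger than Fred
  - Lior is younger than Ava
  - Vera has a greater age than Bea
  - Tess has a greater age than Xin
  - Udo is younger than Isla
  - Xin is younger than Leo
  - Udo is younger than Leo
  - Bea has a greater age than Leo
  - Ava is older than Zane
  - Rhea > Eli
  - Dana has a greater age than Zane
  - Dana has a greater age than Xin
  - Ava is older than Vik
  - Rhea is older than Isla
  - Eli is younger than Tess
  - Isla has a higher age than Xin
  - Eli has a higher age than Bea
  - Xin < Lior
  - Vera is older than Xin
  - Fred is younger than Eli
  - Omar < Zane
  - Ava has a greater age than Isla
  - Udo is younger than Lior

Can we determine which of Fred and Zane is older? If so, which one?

undetermined

Following every chain through Fred: above Fred we get Eli, Rhea, Tess; below Fred we get Xin, Udo, Leo.
Zane is not reached, and no chain runs the other way from Zane to Fred.
So the given relations leave the order of Fred and Zane undetermined.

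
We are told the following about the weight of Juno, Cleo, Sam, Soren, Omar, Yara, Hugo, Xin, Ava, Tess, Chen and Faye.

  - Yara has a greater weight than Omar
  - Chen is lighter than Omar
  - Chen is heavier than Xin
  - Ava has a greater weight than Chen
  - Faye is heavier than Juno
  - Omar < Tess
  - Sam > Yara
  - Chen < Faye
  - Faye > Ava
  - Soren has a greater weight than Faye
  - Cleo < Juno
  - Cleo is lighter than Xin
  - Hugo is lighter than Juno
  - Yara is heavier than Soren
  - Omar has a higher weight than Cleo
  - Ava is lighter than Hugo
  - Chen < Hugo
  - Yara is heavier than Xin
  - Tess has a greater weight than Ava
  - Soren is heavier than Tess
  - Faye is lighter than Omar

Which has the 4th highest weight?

Tess

Chaining the given pairs: Cleo < Xin < Chen < Ava < Hugo < Juno < Faye < Omar < Tess < Soren < Yara < Sam.
The 4th largest is Tess.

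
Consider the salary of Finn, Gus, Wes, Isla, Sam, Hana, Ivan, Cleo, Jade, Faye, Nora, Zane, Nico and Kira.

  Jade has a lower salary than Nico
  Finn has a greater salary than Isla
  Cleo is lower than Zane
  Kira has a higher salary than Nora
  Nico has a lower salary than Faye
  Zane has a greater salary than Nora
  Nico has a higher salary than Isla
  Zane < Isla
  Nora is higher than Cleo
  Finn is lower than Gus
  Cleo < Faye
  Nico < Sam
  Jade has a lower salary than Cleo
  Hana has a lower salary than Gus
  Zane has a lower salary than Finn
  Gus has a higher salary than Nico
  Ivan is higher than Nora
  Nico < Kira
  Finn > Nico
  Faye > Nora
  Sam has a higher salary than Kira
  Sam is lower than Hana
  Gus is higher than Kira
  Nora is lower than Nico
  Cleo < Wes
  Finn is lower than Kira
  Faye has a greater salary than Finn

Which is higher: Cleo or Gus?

Gus

Cleo < Nora and Nora < Zane give Cleo < Zane.
Then Zane < Isla extends the chain to Isla.
Then Isla < Nico extends the chain to Nico.
With Nico < Finn: Cleo < Nora < Zane < Isla < Nico < Finn.
Then Finn < Kira extends the chain to Kira.
Then Kira < Sam extends the chain to Sam.
With Sam < Hana: Cleo < Nora < Zane < Isla < Nico < Finn < Kira < Sam < Hana.
Then Hana < Gus extends the chain to Gus.
So Cleo < Gus; Gus is the higher of the two.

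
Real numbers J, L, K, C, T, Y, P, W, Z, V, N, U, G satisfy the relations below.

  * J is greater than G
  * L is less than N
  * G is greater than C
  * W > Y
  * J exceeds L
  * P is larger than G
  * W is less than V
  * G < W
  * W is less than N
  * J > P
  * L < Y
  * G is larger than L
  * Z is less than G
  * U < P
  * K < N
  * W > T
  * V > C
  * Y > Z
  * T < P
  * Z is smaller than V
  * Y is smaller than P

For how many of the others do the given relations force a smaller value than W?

6

From W the given relations immediately reach T, Y, G.
From those, C, L, Z — 6 in total.
No other element is forced below W by the given relations, so the count is 6.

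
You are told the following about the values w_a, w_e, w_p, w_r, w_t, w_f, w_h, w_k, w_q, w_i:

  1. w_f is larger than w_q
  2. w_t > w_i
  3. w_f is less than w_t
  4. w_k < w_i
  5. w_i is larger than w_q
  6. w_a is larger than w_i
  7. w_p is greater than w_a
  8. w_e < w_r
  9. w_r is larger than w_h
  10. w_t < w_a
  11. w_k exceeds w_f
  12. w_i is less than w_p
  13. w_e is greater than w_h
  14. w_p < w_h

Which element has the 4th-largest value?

Piecing the relations together gives one ordering: w_q < w_f < w_k < w_i < w_t < w_a < w_p < w_h < w_e < w_r.
Counting 4 from the largest end gives w_p.

w_p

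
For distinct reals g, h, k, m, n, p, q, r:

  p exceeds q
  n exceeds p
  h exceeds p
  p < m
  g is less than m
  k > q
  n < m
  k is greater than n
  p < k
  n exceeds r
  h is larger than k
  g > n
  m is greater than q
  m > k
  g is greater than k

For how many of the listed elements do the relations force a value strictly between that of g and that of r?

Chaining upward from r reaches: n, k, h, m.
Chaining downward from g reaches: q, p, n, k.
Strictly between r and g are those in both lists: n, k — 2 elements.

2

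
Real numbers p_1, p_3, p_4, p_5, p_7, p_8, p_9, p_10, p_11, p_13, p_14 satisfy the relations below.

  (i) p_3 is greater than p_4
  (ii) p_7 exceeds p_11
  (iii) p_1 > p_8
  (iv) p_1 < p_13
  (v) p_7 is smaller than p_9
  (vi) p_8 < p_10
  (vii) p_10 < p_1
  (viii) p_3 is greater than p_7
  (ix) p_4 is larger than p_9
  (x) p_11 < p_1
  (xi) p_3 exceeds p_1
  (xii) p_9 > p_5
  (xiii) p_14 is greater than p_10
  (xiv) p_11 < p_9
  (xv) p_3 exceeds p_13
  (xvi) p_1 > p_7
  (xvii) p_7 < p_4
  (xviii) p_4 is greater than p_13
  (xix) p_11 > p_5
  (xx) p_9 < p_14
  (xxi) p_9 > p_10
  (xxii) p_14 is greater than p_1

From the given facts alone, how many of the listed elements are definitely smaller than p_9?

5

From p_9 the given relations immediately reach p_5, p_11, p_7, p_10.
From those, p_8 — 5 in total.
No other element is forced below p_9 by the given relations, so the count is 5.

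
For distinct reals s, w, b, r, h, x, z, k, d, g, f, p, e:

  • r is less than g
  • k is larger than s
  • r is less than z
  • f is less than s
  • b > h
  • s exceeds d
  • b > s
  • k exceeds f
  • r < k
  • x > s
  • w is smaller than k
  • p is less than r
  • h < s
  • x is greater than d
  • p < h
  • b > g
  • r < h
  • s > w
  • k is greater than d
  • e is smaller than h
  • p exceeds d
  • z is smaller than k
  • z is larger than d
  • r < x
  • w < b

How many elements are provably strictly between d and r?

1

Chaining upward from d reaches: p, h, z, s, g, k, x, b.
Chaining downward from r reaches: p.
Strictly between d and r are those in both lists: p — 1 element.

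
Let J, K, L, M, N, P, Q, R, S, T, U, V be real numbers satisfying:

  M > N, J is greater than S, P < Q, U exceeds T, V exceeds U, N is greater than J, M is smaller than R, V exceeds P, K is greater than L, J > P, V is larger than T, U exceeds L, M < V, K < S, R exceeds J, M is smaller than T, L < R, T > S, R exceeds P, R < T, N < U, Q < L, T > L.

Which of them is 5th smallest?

S

Chaining the given pairs: P < Q < L < K < S < J < N < M < R < T < U < V.
The 5th smallest is S.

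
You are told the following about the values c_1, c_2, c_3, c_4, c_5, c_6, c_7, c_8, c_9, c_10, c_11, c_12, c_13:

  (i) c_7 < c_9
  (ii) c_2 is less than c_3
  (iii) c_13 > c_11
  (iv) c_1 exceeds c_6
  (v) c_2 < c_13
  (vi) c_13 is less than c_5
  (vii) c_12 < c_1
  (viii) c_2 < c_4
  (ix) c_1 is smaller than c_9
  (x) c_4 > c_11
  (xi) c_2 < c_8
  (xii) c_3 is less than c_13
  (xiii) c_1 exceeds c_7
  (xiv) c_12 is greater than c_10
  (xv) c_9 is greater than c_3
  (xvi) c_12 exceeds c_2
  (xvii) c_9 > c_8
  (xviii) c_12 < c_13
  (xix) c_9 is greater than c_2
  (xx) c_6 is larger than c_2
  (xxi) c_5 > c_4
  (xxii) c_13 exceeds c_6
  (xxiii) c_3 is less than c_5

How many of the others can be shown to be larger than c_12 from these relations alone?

The elements the relations force above c_12 are c_13, c_1, c_9, c_5 — no chain reaches any other.
That is 4.

4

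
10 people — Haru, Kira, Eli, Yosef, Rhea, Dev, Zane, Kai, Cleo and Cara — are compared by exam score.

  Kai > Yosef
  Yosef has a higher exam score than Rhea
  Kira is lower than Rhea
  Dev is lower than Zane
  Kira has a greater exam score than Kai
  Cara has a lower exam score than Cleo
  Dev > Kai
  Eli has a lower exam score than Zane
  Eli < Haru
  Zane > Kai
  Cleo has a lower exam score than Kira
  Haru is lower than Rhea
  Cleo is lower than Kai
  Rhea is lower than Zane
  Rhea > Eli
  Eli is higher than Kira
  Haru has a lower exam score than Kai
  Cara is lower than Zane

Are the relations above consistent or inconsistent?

inconsistent

Chaining the given relations yields Kira < Eli < Haru < Rhea < Yosef < Kai, so Kira < Kai. But one relation states Kai < Kira. These cannot both hold.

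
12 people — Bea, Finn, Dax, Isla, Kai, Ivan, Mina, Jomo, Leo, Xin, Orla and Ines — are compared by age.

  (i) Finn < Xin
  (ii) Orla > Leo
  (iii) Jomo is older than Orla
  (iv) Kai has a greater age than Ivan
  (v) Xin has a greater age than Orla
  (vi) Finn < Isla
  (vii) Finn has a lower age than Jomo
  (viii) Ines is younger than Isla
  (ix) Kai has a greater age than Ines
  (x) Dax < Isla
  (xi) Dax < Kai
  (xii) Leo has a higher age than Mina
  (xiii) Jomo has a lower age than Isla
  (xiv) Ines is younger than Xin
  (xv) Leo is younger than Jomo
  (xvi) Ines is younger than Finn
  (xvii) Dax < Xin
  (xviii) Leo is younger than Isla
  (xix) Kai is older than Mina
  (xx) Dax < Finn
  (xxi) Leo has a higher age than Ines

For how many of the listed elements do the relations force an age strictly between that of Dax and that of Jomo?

1

Chaining upward from Dax reaches: Finn, Kai, Xin, Isla.
Chaining downward from Jomo reaches: Ines, Mina, Finn, Leo, Orla.
Strictly between Dax and Jomo are those in both lists: Finn — 1 element.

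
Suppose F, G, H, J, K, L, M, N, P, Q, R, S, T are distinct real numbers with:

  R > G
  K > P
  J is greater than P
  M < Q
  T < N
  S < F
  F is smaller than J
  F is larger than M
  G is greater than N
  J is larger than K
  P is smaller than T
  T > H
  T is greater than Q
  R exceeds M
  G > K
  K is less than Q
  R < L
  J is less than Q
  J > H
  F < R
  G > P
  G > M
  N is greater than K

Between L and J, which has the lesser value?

The relevant relations are J < Q; Q < T; T < N; N < G; G < R; R < L.
Chaining these gives J < Q < T < N < G < R < L.
So J < L; J is the smaller of the two.

J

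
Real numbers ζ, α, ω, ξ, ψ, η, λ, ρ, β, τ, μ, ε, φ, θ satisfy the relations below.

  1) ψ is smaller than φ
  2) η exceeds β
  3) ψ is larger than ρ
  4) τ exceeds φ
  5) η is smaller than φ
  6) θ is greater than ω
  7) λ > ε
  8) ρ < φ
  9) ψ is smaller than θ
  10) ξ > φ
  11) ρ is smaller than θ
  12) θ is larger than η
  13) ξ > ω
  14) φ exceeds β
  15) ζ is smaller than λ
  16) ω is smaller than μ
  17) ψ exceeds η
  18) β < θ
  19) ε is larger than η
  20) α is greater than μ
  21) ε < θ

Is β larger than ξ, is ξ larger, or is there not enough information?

ξ

Link the given pairs in sequence: β < η; η < ψ; ψ < φ; φ < ξ.
Chaining these gives β < η < ψ < φ < ξ.
So ξ is larger.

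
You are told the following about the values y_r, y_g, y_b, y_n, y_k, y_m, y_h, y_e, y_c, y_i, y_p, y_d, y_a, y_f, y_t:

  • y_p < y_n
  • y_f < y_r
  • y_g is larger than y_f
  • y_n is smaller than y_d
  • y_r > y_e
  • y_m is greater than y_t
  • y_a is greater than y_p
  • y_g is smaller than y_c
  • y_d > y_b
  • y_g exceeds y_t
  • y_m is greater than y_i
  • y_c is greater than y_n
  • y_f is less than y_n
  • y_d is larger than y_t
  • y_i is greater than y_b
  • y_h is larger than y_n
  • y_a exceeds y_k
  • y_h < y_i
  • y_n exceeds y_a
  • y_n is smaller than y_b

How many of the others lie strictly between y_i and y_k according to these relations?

Chaining upward from y_k reaches: y_a, y_n, y_b, y_h, y_m, y_c, y_d.
Chaining downward from y_i reaches: y_f, y_p, y_a, y_n, y_b, y_h.
Strictly between y_k and y_i are those in both lists: y_a, y_n, y_b, y_h — 4 elements.

4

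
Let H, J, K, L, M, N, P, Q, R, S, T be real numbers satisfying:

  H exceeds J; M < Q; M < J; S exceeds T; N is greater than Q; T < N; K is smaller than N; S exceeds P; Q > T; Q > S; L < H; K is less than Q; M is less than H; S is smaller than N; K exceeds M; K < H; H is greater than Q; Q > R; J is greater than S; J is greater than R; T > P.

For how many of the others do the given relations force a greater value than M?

From M the given relations immediately reach K, Q, J, H.
From those, N — 5 in total.
Nothing else is reachable above M; 5 in all.

5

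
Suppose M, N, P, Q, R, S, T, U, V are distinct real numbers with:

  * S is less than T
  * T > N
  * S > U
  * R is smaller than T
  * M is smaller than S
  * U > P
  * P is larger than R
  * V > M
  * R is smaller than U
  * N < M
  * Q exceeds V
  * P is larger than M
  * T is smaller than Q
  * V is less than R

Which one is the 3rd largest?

S

Piecing the relations together gives one ordering: N < M < V < R < P < U < S < T < Q.
Counting 3 from the largest end gives S.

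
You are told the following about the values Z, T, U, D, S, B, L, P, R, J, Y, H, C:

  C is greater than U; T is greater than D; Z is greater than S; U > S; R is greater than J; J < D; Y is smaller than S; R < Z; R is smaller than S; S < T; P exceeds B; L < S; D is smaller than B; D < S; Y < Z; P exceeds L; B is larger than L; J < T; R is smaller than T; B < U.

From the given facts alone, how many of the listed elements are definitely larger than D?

7

The elements the relations force above D are S, B, Z, U, T, C, P — no chain reaches any other.
That is 7.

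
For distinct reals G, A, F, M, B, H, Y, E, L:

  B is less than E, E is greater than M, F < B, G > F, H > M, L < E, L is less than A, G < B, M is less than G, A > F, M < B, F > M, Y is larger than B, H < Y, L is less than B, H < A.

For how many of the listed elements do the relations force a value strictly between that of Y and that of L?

1

Chaining upward from L reaches: B, E, A.
Chaining downward from Y reaches: M, H, F, G, B.
Strictly between L and Y are those in both lists: B — 1 element.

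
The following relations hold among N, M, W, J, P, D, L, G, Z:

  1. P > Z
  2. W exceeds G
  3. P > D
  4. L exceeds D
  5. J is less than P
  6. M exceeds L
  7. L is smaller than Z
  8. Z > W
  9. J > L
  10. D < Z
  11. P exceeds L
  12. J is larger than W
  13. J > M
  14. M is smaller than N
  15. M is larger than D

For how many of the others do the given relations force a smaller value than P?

7

From P the given relations immediately reach D, L, J, Z.
From those, M, W — 6 in total.
From those, G — 7 in total.
Nothing else is reachable below P; 7 in all.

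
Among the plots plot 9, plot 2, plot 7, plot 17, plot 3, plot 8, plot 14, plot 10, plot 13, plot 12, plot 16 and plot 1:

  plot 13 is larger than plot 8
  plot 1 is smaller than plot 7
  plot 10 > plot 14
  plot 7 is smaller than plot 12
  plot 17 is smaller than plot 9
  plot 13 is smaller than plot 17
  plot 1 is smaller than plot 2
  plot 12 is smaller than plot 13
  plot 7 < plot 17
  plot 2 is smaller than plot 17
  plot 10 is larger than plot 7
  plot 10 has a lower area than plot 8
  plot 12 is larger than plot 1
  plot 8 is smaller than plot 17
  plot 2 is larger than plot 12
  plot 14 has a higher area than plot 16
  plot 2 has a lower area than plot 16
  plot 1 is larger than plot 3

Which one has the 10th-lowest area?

plot 13

The consecutive relations fix a unique order: plot 3 < plot 1 < plot 7 < plot 12 < plot 2 < plot 16 < plot 14 < plot 10 < plot 8 < plot 13 < plot 17 < plot 9.
The 10th smallest is plot 13.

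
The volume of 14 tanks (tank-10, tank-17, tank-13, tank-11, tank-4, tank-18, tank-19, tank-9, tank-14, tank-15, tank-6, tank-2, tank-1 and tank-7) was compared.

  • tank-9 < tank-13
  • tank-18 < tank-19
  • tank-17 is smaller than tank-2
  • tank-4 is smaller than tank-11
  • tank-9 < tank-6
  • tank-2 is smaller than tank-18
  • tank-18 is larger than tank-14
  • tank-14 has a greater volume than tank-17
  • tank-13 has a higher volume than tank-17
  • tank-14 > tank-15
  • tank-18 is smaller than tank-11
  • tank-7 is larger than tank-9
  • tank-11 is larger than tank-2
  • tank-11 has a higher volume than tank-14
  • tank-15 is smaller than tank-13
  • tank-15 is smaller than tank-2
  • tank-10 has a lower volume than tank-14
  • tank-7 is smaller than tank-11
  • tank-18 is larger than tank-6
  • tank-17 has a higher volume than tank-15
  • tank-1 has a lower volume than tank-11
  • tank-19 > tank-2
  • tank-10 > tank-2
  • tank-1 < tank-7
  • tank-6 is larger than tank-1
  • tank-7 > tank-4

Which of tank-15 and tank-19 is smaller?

tank-15 < tank-17 < tank-2 < tank-10 < tank-14 < tank-18 < tank-19, by transitivity through tank-17, tank-2, tank-10, tank-14, tank-18.
So tank-15 < tank-19; tank-15 is the smaller of the two.

tank-15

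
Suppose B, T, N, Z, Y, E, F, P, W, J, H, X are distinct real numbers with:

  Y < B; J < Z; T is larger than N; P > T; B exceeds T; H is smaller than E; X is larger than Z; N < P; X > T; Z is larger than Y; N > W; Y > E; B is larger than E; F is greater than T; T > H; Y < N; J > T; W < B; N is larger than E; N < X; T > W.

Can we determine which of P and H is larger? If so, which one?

H < E < Y < N < T < P, by transitivity through E, Y, N, T.
So P is larger.

P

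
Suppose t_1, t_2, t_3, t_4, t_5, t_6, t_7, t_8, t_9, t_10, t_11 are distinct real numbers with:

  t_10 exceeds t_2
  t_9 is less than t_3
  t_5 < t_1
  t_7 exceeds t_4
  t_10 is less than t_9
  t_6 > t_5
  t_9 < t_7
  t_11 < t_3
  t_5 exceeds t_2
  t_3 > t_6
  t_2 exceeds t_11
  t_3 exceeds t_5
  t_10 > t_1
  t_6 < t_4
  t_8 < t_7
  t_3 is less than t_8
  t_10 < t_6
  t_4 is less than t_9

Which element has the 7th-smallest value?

Piecing the relations together gives one ordering: t_11 < t_2 < t_5 < t_1 < t_10 < t_6 < t_4 < t_9 < t_3 < t_8 < t_7.
The 7th smallest is t_4.

t_4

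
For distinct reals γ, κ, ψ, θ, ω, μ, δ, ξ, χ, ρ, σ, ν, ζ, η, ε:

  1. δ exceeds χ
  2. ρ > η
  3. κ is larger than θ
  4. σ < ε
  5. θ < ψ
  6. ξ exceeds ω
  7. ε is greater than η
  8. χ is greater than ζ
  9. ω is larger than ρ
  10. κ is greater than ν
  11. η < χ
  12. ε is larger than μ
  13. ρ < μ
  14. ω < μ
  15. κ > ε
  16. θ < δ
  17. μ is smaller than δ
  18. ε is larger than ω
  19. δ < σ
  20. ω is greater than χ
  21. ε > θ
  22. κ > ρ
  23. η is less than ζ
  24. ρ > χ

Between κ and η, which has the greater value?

η < ζ and ζ < χ give η < χ.
Then χ < ρ extends the chain to ρ.
With ρ < ω: η < ζ < χ < ρ < ω.
With ω < μ: η < ζ < χ < ρ < ω < μ.
Then μ < δ extends the chain to δ.
Then δ < σ extends the chain to σ.
With σ < ε: η < ζ < χ < ρ < ω < μ < δ < σ < ε.
With ε < κ: η < ζ < χ < ρ < ω < μ < δ < σ < ε < κ.
So η < κ; κ is the larger of the two.

κ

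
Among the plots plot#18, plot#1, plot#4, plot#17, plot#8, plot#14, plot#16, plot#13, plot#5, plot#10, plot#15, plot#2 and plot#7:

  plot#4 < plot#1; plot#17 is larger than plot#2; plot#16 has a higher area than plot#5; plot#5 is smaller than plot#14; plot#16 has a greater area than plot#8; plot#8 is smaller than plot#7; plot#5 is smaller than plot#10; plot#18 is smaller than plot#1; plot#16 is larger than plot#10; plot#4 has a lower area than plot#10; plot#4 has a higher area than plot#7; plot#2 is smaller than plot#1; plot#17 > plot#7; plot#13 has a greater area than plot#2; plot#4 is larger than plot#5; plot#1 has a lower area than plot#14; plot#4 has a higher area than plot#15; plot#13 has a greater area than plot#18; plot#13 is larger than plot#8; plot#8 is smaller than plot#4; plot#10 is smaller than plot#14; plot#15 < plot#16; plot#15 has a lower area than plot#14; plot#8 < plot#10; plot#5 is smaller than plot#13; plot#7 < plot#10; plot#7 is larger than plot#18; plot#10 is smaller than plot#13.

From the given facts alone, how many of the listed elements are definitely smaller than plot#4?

The elements the relations force below plot#4 are plot#18, plot#5, plot#8, plot#7, plot#15 — no chain reaches any other.
That is 5.

5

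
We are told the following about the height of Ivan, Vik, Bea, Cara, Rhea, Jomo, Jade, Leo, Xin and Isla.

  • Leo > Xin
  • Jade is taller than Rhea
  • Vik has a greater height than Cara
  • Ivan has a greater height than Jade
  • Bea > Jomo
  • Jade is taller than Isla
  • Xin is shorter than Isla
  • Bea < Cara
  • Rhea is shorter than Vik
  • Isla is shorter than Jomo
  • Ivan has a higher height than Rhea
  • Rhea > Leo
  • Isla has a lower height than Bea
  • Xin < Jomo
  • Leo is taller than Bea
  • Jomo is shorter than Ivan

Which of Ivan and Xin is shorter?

Xin

Link the given pairs in sequence: Xin < Isla; Isla < Jomo; Jomo < Bea; Bea < Leo; Leo < Rhea; Rhea < Jade; Jade < Ivan.
Chaining these gives Xin < Isla < Jomo < Bea < Leo < Rhea < Jade < Ivan.
So Xin < Ivan; Xin is the shorter of the two.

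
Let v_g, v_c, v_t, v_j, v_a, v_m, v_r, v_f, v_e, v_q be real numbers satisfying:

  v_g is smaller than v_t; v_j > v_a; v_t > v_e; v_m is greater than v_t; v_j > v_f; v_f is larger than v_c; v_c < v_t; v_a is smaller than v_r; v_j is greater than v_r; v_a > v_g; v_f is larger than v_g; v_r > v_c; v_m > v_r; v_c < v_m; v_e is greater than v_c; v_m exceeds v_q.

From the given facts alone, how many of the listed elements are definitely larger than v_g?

Directly above v_g: v_a, v_f, v_t.
One step further: v_r, v_j, v_m (6 so far).
Nothing else is reachable above v_g; 6 in all.

6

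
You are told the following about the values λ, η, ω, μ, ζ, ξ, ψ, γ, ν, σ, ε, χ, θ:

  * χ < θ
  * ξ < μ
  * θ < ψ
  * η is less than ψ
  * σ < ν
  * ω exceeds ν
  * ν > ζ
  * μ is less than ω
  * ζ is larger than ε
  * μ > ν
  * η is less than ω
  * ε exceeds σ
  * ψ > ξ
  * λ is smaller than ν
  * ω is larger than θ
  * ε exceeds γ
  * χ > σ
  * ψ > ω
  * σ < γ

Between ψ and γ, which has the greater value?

ψ

Following the relations from γ: γ < ε < ζ < ν < μ < ω < ψ.
So γ < ψ; ψ is the larger of the two.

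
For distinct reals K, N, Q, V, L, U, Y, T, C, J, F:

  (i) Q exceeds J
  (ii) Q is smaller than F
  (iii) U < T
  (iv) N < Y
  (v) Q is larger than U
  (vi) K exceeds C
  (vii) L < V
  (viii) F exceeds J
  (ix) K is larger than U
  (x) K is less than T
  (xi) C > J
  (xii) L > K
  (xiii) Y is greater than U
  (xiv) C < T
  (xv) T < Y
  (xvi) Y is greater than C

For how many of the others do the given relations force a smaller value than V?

5

From V the given relations immediately reach L.
From those, K — 2 in total.
From those, U, C — 4 in total.
From those, J — 5 in total.
Nothing else is reachable below V; 5 in all.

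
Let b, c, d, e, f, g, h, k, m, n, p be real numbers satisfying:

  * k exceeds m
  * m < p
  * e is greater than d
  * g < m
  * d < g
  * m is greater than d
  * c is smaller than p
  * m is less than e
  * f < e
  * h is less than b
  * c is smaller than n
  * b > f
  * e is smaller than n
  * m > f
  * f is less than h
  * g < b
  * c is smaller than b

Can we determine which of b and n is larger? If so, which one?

undetermined

Following every chain through b: below b we get d, f, h, c, g.
n is not reached, and no chain runs the other way from n to b.
So the given relations leave the order of b and n undetermined.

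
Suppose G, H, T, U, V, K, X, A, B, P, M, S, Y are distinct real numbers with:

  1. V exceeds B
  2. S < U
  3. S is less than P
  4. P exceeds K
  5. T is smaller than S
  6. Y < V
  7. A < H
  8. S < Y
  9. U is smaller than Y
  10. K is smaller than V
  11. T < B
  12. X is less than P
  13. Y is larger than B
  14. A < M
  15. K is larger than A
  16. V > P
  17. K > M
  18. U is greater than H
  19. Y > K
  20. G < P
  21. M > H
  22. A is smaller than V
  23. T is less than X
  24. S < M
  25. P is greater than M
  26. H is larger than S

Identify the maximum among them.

T is not greatest since T < S; S is not greatest since S < H; A is not greatest since A < M; H is not greatest since H < M; M is not greatest since M < K; G is not greatest since G < P; K is not greatest since K < V; X is not greatest since X < P; P is not greatest since P < V; U is not greatest since U < Y; B is not greatest since B < V; Y is not greatest since Y < V.
Only V has nothing above it, so V is the maximum.

V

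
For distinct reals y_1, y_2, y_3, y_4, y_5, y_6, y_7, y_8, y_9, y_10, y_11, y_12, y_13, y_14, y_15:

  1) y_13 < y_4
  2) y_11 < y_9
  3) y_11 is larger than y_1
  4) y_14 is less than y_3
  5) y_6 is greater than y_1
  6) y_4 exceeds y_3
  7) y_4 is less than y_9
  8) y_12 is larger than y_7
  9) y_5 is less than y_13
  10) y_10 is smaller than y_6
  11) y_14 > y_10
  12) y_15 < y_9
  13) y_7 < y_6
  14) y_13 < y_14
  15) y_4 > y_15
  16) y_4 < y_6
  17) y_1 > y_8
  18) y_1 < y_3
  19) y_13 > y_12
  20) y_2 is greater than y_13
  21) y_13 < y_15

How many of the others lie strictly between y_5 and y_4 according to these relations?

Chaining upward from y_5 reaches: y_13, y_15, y_14, y_3, y_2, y_6, y_9.
Chaining downward from y_4 reaches: y_7, y_8, y_12, y_13, y_1, y_10, y_15, y_14, y_3.
Strictly between y_5 and y_4 are those in both lists: y_13, y_15, y_14, y_3 — 4 elements.

4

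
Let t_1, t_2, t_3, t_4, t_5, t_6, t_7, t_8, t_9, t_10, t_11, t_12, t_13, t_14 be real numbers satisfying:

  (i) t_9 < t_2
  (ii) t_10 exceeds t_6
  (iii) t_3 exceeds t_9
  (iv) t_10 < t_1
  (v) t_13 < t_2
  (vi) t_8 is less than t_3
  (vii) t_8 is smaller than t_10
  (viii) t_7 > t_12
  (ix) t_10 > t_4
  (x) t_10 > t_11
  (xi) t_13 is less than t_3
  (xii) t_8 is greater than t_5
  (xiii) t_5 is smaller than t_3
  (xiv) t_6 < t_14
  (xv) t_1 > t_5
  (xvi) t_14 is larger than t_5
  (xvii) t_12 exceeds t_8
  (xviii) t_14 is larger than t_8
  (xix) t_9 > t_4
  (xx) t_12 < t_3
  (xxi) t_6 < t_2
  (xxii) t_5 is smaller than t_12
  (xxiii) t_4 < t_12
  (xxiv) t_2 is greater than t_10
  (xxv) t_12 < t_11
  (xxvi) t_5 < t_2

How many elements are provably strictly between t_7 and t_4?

1

The relations place t_4 below t_7. An element lies strictly between them when it is forced above t_4 and also forced below t_7.
Above t_4: {t_12, t_9, t_11, t_10, t_2, t_1, t_3}. Below t_7: {t_5, t_8, t_12}.
Intersection: {t_12} — 1.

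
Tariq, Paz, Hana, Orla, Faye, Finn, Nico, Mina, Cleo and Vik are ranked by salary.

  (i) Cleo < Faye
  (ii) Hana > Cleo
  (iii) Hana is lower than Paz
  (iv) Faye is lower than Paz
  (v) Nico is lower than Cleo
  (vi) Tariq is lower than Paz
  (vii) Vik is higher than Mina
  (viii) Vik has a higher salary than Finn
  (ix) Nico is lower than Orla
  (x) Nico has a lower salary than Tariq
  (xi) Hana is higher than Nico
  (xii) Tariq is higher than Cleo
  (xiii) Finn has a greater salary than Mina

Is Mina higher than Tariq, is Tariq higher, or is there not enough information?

undetermined

Following every chain through Mina: above Mina we get Finn, Vik.
Tariq is not reached, and no chain runs the other way from Tariq to Mina.
So the given relations leave the order of Mina and Tariq undetermined.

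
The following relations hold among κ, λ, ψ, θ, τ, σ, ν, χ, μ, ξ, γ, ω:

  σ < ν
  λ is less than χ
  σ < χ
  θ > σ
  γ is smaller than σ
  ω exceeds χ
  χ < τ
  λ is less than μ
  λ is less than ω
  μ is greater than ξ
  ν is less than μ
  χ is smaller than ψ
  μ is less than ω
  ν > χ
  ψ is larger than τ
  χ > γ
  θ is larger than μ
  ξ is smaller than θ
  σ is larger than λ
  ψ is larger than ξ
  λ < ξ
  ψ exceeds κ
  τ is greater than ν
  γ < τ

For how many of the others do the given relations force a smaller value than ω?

Directly below ω: λ, χ, μ.
One step further: γ, ξ, σ, ν (7 so far).
Nothing else is reachable below ω; 7 in all.

7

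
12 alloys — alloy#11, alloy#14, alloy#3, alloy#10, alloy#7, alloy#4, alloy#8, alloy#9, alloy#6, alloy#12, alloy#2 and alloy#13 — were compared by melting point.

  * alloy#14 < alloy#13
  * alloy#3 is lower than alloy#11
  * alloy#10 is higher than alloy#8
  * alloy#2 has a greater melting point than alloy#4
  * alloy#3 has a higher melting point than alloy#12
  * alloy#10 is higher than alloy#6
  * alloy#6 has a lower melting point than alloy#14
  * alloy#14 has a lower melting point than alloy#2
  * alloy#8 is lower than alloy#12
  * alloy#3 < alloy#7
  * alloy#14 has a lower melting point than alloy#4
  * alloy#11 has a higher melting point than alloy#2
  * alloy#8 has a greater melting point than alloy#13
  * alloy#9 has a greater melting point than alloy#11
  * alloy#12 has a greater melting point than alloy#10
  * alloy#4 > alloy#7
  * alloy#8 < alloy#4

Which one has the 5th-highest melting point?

The consecutive relations fix a unique order: alloy#6 < alloy#14 < alloy#13 < alloy#8 < alloy#10 < alloy#12 < alloy#3 < alloy#7 < alloy#4 < alloy#2 < alloy#11 < alloy#9.
Counting 5 from the largest end gives alloy#7.

alloy#7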